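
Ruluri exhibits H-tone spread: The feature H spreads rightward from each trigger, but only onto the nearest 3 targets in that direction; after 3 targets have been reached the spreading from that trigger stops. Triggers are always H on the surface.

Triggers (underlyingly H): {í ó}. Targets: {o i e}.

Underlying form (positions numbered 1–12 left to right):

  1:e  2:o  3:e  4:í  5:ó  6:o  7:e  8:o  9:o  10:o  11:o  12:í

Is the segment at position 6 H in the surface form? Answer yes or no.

From /í/ at 4 rightward: 5 /ó/ is itself a trigger — this domain ends here.
From /ó/ at 5 rightward: 6 /o/ → H; 7 /e/ → H; 8 /o/ → H; bound reached.
From /í/ at 12 rightward: word edge.
Targets with no active source: positions 1 2 3 9 10 11 stay [-high tone].
H positions on the surface: 4 5 6 7 8 12.

yes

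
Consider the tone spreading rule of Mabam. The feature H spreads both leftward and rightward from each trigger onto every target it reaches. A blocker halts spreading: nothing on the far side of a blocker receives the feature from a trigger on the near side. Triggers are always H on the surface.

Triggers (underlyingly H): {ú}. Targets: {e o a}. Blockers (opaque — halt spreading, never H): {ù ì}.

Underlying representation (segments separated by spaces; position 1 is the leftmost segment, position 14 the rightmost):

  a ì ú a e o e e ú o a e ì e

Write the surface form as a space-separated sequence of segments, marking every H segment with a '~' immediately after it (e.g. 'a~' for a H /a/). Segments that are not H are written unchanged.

From /ú/ at 3 rightward: 4 /a/ → H; 5 /e/ → H; 6 /o/ → H; 7 /e/ → H; 8 /e/ → H; 9 /ú/ is itself a trigger — this domain ends here.
From /ú/ at 3 leftward: 2 /ì/ blocks.
From /ú/ at 9 rightward: 10 /o/ → H; 11 /a/ → H; 12 /e/ → H; 13 /ì/ blocks.
From /ú/ at 9 leftward: 8 /e/ → H; 7 /e/ → H; 6 /o/ → H; 5 /e/ → H; 4 /a/ → H; 3 /ú/ is itself a trigger — this domain ends here.
Targets with no active source: positions 1 14 stay [-high tone].
H positions on the surface: 3 4 5 6 7 8 9 10 11 12.

a ì ú~ a~ e~ o~ e~ e~ ú~ o~ a~ e~ ì e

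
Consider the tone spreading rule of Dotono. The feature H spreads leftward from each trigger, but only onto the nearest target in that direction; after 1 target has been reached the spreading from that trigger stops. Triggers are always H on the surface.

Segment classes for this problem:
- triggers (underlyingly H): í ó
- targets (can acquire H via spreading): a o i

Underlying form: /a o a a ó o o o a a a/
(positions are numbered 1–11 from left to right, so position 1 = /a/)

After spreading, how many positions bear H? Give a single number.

2

From /ó/ at 5 leftward: 4 /a/ → H; bound reached.
Targets with no active source: positions 1 2 3 6 7 8 9 10 11 stay [-high tone].
H positions on the surface: 4 5.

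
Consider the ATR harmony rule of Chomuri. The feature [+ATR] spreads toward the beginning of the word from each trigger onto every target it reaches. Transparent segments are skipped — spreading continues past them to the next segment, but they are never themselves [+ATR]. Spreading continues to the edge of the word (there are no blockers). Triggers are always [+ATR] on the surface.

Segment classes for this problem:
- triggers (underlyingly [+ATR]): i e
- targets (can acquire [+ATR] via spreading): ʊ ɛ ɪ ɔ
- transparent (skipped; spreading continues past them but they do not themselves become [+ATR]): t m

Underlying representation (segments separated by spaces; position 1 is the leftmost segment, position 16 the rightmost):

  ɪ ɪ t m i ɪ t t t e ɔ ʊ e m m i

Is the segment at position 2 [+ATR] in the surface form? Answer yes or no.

yes

From /i/ at 5 leftward: 4 /m/ transparent; 3 /t/ transparent; 2 /ɪ/ → [+ATR]; 1 /ɪ/ → [+ATR]; word edge.
From /e/ at 10 leftward: 9 /t/ transparent; 8 /t/ transparent; 7 /t/ transparent; 6 /ɪ/ → [+ATR]; 5 /i/ is itself a trigger — this domain ends here.
From /e/ at 13 leftward: 12 /ʊ/ → [+ATR]; 11 /ɔ/ → [+ATR]; 10 /e/ is itself a trigger — this domain ends here.
From /i/ at 16 leftward: 15 /m/ transparent; 14 /m/ transparent; 13 /e/ is itself a trigger — this domain ends here.
[+ATR] positions on the surface: 1 2 5 6 10 11 12 13 16.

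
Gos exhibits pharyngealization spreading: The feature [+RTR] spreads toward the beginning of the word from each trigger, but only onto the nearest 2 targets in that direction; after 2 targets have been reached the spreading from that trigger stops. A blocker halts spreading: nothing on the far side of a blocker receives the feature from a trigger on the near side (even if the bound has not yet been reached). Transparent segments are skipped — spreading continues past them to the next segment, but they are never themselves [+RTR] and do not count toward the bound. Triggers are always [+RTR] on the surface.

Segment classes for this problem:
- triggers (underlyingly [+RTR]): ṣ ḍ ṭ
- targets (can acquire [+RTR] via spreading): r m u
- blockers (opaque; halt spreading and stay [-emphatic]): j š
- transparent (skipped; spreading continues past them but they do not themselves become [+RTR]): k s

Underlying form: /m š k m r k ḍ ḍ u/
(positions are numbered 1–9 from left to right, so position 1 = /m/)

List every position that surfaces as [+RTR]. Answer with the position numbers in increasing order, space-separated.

From /ḍ/ at 7 leftward: 6 /k/ transparent; 5 /r/ → [+RTR]; 4 /m/ → [+RTR]; bound reached.
From /ḍ/ at 8 leftward: 7 /ḍ/ is itself a trigger — this domain ends here.
Targets with no active source: positions 1 9 stay [-emphatic].

4 5 7 8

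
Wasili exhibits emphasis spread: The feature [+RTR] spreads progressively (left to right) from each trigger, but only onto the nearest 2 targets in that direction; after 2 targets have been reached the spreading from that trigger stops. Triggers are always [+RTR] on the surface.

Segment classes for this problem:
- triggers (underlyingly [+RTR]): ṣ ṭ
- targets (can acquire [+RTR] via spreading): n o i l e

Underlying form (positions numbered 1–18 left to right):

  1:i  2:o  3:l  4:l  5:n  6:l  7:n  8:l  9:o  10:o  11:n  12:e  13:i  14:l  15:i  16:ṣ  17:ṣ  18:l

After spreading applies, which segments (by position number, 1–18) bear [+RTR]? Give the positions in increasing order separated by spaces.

16 17 18

From /ṣ/ at 16 rightward: 17 /ṣ/ is itself a trigger — this domain ends here.
From /ṣ/ at 17 rightward: 18 /l/ → [+RTR]; word edge.
Targets with no active source: positions 1 2 3 4 5 6 7 8 9 10 11 12 13 14 15 stay [-emphatic].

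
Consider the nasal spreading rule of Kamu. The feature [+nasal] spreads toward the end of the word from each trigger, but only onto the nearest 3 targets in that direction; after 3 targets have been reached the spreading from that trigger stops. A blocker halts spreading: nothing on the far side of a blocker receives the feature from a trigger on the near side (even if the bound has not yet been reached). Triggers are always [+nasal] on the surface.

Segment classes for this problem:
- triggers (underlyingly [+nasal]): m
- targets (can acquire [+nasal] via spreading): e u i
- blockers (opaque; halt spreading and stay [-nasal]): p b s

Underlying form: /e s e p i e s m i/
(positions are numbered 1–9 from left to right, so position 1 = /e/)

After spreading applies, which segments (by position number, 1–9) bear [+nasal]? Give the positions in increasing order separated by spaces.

8 9

From /m/ at 8 rightward: 9 /i/ → [+nasal]; word edge.
Targets with no active source: positions 1 3 5 6 stay [-nasal].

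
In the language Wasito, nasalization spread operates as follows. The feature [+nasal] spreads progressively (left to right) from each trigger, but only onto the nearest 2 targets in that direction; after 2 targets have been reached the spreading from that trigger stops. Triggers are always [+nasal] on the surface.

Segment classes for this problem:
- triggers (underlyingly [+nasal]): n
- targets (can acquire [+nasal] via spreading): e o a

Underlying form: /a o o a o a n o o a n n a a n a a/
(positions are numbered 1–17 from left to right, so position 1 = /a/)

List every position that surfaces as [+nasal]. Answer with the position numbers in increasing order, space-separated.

From /n/ at 7 rightward: 8 /o/ → [+nasal]; 9 /o/ → [+nasal]; bound reached.
From /n/ at 11 rightward: 12 /n/ is itself a trigger — this domain ends here.
From /n/ at 12 rightward: 13 /a/ → [+nasal]; 14 /a/ → [+nasal]; bound reached.
From /n/ at 15 rightward: 16 /a/ → [+nasal]; 17 /a/ → [+nasal]; bound reached.
Targets with no active source: positions 1 2 3 4 5 6 10 stay [-nasal].

7 8 9 11 12 13 14 15 16 17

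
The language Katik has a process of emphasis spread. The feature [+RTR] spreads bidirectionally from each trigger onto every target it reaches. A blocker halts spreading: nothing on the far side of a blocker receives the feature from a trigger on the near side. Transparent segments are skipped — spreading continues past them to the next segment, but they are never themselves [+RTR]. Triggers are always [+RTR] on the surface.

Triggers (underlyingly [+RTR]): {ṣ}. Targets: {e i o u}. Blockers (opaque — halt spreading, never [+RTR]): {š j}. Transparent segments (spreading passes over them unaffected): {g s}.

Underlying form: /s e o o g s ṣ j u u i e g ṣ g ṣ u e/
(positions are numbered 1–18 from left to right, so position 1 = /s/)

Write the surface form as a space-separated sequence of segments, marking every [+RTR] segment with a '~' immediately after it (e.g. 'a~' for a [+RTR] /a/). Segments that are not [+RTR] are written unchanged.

From /ṣ/ at 7 rightward: 8 /j/ blocks.
From /ṣ/ at 7 leftward: 6 /s/ transparent; 5 /g/ transparent; 4 /o/ → [+RTR]; 3 /o/ → [+RTR]; 2 /e/ → [+RTR]; 1 /s/ transparent; word edge.
From /ṣ/ at 14 rightward: 15 /g/ transparent; 16 /ṣ/ is itself a trigger — this domain ends here.
From /ṣ/ at 14 leftward: 13 /g/ transparent; 12 /e/ → [+RTR]; 11 /i/ → [+RTR]; 10 /u/ → [+RTR]; 9 /u/ → [+RTR]; 8 /j/ blocks.
From /ṣ/ at 16 rightward: 17 /u/ → [+RTR]; 18 /e/ → [+RTR]; word edge.
From /ṣ/ at 16 leftward: 15 /g/ transparent; 14 /ṣ/ is itself a trigger — this domain ends here.
[+RTR] positions on the surface: 2 3 4 7 9 10 11 12 14 16 17 18.

s e~ o~ o~ g s ṣ~ j u~ u~ i~ e~ g ṣ~ g ṣ~ u~ e~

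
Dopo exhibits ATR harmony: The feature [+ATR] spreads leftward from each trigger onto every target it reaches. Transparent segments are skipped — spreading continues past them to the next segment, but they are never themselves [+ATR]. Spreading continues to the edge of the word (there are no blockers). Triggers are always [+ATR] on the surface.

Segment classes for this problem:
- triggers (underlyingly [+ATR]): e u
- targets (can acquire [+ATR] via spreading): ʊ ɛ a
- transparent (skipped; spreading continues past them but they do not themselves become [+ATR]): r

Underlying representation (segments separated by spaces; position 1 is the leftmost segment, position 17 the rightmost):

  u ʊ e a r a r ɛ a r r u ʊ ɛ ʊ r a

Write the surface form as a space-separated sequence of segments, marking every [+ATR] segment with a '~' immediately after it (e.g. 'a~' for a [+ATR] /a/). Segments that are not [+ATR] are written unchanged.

u~ ʊ~ e~ a~ r a~ r ɛ~ a~ r r u~ ʊ ɛ ʊ r a

From /u/ at 1 leftward: word edge.
From /e/ at 3 leftward: 2 /ʊ/ → [+ATR]; 1 /u/ is itself a trigger — this domain ends here.
From /u/ at 12 leftward: 11 /r/ transparent; 10 /r/ transparent; 9 /a/ → [+ATR]; 8 /ɛ/ → [+ATR]; 7 /r/ transparent; 6 /a/ → [+ATR]; 5 /r/ transparent; 4 /a/ → [+ATR]; 3 /e/ is itself a trigger — this domain ends here.
Targets with no active source: positions 13 14 15 17 stay [-ATR].
[+ATR] positions on the surface: 1 2 3 4 6 8 9 12.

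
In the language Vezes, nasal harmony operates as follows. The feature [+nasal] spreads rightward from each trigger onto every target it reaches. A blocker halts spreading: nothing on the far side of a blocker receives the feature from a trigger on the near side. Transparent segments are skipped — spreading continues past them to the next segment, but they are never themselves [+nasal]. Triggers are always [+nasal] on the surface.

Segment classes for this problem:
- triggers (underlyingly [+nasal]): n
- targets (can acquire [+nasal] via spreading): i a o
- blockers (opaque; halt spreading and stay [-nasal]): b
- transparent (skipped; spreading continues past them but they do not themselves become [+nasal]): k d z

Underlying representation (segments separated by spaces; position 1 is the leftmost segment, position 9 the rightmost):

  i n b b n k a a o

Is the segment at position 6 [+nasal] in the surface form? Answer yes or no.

From /n/ at 2 rightward: 3 /b/ blocks.
From /n/ at 5 rightward: 6 /k/ transparent; 7 /a/ → [+nasal]; 8 /a/ → [+nasal]; 9 /o/ → [+nasal]; word edge.
Target with no active source: position 1 stays [-nasal].
[+nasal] positions on the surface: 2 5 7 8 9.

no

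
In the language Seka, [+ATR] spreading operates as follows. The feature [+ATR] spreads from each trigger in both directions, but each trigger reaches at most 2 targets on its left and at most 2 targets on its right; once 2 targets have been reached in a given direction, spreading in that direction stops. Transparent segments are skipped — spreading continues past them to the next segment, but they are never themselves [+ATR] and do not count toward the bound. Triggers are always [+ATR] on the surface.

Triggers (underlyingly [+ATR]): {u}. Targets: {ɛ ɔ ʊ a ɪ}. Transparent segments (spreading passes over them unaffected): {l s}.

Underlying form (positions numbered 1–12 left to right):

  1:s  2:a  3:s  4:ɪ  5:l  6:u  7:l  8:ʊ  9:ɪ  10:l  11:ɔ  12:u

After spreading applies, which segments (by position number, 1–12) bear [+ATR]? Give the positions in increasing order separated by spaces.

From /u/ at 6 rightward: 7 /l/ transparent; 8 /ʊ/ → [+ATR]; 9 /ɪ/ → [+ATR]; bound reached.
From /u/ at 6 leftward: 5 /l/ transparent; 4 /ɪ/ → [+ATR]; 3 /s/ transparent; 2 /a/ → [+ATR]; bound reached.
From /u/ at 12 rightward: word edge.
From /u/ at 12 leftward: 11 /ɔ/ → [+ATR]; 10 /l/ transparent; 9 /ɪ/ → [+ATR]; bound reached.

2 4 6 8 9 11 12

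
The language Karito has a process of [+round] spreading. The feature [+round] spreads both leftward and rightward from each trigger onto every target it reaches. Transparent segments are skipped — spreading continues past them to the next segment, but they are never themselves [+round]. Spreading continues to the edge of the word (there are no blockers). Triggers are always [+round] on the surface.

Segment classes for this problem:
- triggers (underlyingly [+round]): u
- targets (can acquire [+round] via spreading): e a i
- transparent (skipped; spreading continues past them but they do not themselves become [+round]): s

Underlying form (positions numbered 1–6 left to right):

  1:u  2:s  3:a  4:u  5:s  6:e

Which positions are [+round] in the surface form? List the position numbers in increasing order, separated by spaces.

From /u/ at 1 rightward: 2 /s/ transparent; 3 /a/ → [+round]; 4 /u/ is itself a trigger — this domain ends here.
From /u/ at 1 leftward: word edge.
From /u/ at 4 rightward: 5 /s/ transparent; 6 /e/ → [+round]; word edge.
From /u/ at 4 leftward: 3 /a/ → [+round]; 2 /s/ transparent; 1 /u/ is itself a trigger — this domain ends here.

1 3 4 6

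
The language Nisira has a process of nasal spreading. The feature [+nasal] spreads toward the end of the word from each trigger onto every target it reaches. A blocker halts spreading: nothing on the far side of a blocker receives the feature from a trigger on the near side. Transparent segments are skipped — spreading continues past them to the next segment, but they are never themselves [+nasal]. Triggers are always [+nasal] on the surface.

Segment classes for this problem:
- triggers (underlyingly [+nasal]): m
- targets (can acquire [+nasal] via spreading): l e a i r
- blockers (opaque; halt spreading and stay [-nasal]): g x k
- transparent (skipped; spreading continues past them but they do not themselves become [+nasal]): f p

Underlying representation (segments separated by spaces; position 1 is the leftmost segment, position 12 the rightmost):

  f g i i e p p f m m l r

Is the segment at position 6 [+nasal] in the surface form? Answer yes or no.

From /m/ at 9 rightward: 10 /m/ is itself a trigger — this domain ends here.
From /m/ at 10 rightward: 11 /l/ → [+nasal]; 12 /r/ → [+nasal]; word edge.
Targets with no active source: positions 3 4 5 stay [-nasal].
[+nasal] positions on the surface: 9 10 11 12.

no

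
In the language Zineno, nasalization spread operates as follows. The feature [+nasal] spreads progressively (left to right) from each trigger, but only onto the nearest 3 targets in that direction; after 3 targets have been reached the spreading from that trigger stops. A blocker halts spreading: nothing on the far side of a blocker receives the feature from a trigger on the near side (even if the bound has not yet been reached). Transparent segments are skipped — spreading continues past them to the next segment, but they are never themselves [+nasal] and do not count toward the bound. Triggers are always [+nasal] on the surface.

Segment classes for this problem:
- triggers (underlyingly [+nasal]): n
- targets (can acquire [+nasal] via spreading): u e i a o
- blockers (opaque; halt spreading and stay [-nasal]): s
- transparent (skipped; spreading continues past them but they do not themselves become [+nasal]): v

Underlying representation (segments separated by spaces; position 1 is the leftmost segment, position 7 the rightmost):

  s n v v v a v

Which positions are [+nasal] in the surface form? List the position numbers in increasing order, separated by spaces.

2 6

From /n/ at 2 rightward: 3 /v/ transparent; 4 /v/ transparent; 5 /v/ transparent; 6 /a/ → [+nasal]; 7 /v/ transparent; word edge.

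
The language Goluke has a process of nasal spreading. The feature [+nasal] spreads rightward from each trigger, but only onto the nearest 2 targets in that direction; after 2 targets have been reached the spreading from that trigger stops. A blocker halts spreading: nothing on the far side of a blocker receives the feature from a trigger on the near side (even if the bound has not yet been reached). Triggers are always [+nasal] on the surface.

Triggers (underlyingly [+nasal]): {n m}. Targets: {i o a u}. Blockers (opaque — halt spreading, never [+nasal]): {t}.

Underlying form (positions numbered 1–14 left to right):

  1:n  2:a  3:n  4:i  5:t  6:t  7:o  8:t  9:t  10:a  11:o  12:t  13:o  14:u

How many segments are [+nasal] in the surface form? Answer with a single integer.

From /n/ at 1 rightward: 2 /a/ → [+nasal]; 3 /n/ is itself a trigger — this domain ends here.
From /n/ at 3 rightward: 4 /i/ → [+nasal]; 5 /t/ blocks.
Targets with no active source: positions 7 10 11 13 14 stay [-nasal].
[+nasal] positions on the surface: 1 2 3 4.

4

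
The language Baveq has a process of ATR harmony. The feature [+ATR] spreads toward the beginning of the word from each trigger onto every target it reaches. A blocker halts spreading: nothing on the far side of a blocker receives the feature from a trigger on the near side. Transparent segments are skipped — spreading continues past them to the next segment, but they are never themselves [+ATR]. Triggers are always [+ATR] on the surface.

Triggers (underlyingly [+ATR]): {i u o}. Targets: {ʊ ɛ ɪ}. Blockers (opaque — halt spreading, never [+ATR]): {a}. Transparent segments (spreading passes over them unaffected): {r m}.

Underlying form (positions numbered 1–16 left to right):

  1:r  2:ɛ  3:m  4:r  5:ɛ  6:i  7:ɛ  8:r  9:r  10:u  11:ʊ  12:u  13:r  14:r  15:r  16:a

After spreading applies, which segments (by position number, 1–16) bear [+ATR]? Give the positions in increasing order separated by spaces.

From /i/ at 6 leftward: 5 /ɛ/ → [+ATR]; 4 /r/ transparent; 3 /m/ transparent; 2 /ɛ/ → [+ATR]; 1 /r/ transparent; word edge.
From /u/ at 10 leftward: 9 /r/ transparent; 8 /r/ transparent; 7 /ɛ/ → [+ATR]; 6 /i/ is itself a trigger — this domain ends here.
From /u/ at 12 leftward: 11 /ʊ/ → [+ATR]; 10 /u/ is itself a trigger — this domain ends here.

2 5 6 7 10 11 12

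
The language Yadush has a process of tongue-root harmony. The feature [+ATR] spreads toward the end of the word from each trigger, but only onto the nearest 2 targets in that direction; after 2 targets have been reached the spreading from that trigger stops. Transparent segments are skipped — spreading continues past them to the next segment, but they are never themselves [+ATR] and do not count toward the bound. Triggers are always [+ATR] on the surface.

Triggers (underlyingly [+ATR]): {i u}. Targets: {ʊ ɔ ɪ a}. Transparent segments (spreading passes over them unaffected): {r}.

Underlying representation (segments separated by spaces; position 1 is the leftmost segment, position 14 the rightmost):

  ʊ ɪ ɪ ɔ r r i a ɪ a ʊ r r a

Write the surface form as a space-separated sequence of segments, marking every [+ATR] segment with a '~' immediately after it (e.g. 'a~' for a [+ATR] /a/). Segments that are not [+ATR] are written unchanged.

ʊ ɪ ɪ ɔ r r i~ a~ ɪ~ a ʊ r r a

From /i/ at 7 rightward: 8 /a/ → [+ATR]; 9 /ɪ/ → [+ATR]; bound reached.
Targets with no active source: positions 1 2 3 4 10 11 14 stay [-ATR].
[+ATR] positions on the surface: 7 8 9.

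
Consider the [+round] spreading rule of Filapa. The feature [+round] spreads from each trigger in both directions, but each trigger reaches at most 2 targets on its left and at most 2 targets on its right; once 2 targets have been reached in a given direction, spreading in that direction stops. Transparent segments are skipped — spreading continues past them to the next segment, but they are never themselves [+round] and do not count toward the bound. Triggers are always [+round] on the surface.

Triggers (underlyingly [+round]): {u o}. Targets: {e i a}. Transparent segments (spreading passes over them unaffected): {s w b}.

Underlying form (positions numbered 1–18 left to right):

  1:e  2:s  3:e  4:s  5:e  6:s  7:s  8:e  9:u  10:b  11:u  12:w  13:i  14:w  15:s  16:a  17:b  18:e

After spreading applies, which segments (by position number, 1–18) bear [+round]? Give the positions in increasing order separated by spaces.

From /u/ at 9 rightward: 10 /b/ transparent; 11 /u/ is itself a trigger — this domain ends here.
From /u/ at 9 leftward: 8 /e/ → [+round]; 7 /s/ transparent; 6 /s/ transparent; 5 /e/ → [+round]; bound reached.
From /u/ at 11 rightward: 12 /w/ transparent; 13 /i/ → [+round]; 14 /w/ transparent; 15 /s/ transparent; 16 /a/ → [+round]; bound reached.
From /u/ at 11 leftward: 10 /b/ transparent; 9 /u/ is itself a trigger — this domain ends here.
Targets with no active source: positions 1 3 18 stay [-round].

5 8 9 11 13 16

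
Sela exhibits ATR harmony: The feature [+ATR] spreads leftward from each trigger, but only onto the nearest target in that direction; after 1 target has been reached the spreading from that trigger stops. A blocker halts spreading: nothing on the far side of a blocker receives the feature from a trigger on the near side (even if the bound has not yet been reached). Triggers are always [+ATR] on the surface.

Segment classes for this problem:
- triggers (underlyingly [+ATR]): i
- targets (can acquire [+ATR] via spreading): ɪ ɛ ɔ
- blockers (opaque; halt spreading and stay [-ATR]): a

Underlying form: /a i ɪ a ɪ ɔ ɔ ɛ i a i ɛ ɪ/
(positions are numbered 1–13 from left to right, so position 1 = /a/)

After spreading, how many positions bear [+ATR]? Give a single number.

4

From /i/ at 2 leftward: 1 /a/ blocks.
From /i/ at 9 leftward: 8 /ɛ/ → [+ATR]; bound reached.
From /i/ at 11 leftward: 10 /a/ blocks.
Targets with no active source: positions 3 5 6 7 12 13 stay [-ATR].
[+ATR] positions on the surface: 2 8 9 11.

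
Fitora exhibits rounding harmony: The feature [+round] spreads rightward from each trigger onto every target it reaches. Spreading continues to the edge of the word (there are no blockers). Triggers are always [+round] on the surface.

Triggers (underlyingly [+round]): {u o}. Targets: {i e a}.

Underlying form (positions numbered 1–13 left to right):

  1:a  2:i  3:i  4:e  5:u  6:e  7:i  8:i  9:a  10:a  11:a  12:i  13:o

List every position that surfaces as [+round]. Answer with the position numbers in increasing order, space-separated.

From /u/ at 5 rightward: 6 /e/ → [+round]; 7 /i/ → [+round]; 8 /i/ → [+round]; 9 /a/ → [+round]; 10 /a/ → [+round]; 11 /a/ → [+round]; 12 /i/ → [+round]; 13 /o/ is itself a trigger — this domain ends here.
From /o/ at 13 rightward: word edge.
Targets with no active source: positions 1 2 3 4 stay [-round].

5 6 7 8 9 10 11 12 13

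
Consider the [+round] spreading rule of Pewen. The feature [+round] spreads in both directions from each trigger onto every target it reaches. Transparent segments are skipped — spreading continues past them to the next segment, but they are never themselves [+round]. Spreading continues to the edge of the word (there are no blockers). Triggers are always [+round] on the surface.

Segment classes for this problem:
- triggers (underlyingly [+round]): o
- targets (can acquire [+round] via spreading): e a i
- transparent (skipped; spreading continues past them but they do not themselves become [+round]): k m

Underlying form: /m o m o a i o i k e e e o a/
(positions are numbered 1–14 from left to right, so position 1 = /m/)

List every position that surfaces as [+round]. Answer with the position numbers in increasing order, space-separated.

2 4 5 6 7 8 10 11 12 13 14

From /o/ at 2 rightward: 3 /m/ transparent; 4 /o/ is itself a trigger — this domain ends here.
From /o/ at 2 leftward: 1 /m/ transparent; word edge.
From /o/ at 4 rightward: 5 /a/ → [+round]; 6 /i/ → [+round]; 7 /o/ is itself a trigger — this domain ends here.
From /o/ at 4 leftward: 3 /m/ transparent; 2 /o/ is itself a trigger — this domain ends here.
From /o/ at 7 rightward: 8 /i/ → [+round]; 9 /k/ transparent; 10 /e/ → [+round]; 11 /e/ → [+round]; 12 /e/ → [+round]; 13 /o/ is itself a trigger — this domain ends here.
From /o/ at 7 leftward: 6 /i/ → [+round]; 5 /a/ → [+round]; 4 /o/ is itself a trigger — this domain ends here.
From /o/ at 13 rightward: 14 /a/ → [+round]; word edge.
From /o/ at 13 leftward: 12 /e/ → [+round]; 11 /e/ → [+round]; 10 /e/ → [+round]; 9 /k/ transparent; 8 /i/ → [+round]; 7 /o/ is itself a trigger — this domain ends here.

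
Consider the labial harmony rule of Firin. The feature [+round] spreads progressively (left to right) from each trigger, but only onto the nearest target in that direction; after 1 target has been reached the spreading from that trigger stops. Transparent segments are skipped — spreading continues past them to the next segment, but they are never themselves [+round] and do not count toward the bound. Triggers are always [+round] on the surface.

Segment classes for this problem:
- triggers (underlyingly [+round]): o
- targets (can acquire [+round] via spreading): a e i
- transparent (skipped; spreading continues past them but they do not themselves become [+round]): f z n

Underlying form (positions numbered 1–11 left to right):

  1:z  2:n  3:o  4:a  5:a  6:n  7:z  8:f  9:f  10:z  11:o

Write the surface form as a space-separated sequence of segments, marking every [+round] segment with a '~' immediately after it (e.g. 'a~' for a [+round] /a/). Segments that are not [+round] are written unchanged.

z n o~ a~ a n z f f z o~

From /o/ at 3 rightward: 4 /a/ → [+round]; bound reached.
From /o/ at 11 rightward: word edge.
Target with no active source: position 5 stays [-round].
[+round] positions on the surface: 3 4 11.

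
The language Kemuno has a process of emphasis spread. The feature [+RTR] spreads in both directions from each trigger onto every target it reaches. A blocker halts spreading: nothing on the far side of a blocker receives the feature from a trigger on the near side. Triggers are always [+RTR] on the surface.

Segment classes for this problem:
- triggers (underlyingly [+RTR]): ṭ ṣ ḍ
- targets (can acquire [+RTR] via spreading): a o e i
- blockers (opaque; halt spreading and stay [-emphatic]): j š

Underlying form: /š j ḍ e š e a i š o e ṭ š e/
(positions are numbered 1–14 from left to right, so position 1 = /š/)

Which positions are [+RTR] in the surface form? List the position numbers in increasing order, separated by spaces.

From /ḍ/ at 3 rightward: 4 /e/ → [+RTR]; 5 /š/ blocks.
From /ḍ/ at 3 leftward: 2 /j/ blocks.
From /ṭ/ at 12 rightward: 13 /š/ blocks.
From /ṭ/ at 12 leftward: 11 /e/ → [+RTR]; 10 /o/ → [+RTR]; 9 /š/ blocks.
Targets with no active source: positions 6 7 8 14 stay [-emphatic].

3 4 10 11 12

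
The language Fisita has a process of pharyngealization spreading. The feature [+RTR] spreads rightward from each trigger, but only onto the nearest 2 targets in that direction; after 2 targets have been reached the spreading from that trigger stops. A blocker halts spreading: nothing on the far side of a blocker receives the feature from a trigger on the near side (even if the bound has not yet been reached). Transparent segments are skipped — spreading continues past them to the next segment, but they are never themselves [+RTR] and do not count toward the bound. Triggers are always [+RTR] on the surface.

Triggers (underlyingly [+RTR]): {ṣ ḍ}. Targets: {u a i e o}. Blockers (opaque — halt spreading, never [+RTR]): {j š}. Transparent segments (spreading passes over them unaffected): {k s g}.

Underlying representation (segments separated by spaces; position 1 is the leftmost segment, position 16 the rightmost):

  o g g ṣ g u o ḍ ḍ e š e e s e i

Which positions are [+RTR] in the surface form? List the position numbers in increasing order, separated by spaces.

4 6 7 8 9 10

From /ṣ/ at 4 rightward: 5 /g/ transparent; 6 /u/ → [+RTR]; 7 /o/ → [+RTR]; bound reached.
From /ḍ/ at 8 rightward: 9 /ḍ/ is itself a trigger — this domain ends here.
From /ḍ/ at 9 rightward: 10 /e/ → [+RTR]; 11 /š/ blocks.
Targets with no active source: positions 1 12 13 15 16 stay [-emphatic].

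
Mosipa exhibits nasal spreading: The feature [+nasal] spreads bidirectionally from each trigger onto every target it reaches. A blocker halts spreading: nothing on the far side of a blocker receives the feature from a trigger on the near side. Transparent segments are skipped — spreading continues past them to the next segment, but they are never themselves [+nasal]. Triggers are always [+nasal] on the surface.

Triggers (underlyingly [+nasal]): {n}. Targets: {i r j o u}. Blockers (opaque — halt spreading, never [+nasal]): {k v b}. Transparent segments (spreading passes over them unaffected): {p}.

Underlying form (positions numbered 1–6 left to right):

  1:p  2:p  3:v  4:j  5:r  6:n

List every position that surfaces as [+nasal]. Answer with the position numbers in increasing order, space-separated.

4 5 6

From /n/ at 6 rightward: word edge.
From /n/ at 6 leftward: 5 /r/ → [+nasal]; 4 /j/ → [+nasal]; 3 /v/ blocks.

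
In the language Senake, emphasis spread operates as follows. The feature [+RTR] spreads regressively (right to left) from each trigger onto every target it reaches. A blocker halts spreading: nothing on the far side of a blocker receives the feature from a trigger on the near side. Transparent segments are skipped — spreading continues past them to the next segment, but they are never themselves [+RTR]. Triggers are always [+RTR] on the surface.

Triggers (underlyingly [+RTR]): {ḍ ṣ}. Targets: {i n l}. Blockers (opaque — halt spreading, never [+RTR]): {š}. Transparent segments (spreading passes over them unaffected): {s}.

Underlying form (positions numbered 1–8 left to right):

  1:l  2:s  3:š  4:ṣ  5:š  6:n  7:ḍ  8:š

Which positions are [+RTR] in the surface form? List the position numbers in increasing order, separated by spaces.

4 6 7

From /ṣ/ at 4 leftward: 3 /š/ blocks.
From /ḍ/ at 7 leftward: 6 /n/ → [+RTR]; 5 /š/ blocks.
Target with no active source: position 1 stays [-emphatic].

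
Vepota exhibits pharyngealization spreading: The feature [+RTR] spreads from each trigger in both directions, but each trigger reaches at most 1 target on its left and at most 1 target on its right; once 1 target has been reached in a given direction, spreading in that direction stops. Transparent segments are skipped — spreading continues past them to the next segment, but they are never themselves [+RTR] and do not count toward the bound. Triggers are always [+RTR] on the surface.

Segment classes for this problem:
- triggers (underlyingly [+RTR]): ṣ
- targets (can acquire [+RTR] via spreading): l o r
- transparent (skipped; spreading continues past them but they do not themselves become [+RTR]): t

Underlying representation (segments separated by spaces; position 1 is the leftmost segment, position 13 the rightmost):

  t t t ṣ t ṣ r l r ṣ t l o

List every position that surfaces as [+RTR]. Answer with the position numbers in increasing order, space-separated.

From /ṣ/ at 4 rightward: 5 /t/ transparent; 6 /ṣ/ is itself a trigger — this domain ends here.
From /ṣ/ at 4 leftward: 3 /t/ transparent; 2 /t/ transparent; 1 /t/ transparent; word edge.
From /ṣ/ at 6 rightward: 7 /r/ → [+RTR]; bound reached.
From /ṣ/ at 6 leftward: 5 /t/ transparent; 4 /ṣ/ is itself a trigger — this domain ends here.
From /ṣ/ at 10 rightward: 11 /t/ transparent; 12 /l/ → [+RTR]; bound reached.
From /ṣ/ at 10 leftward: 9 /r/ → [+RTR]; bound reached.
Targets with no active source: positions 8 13 stay [-emphatic].

4 6 7 9 10 12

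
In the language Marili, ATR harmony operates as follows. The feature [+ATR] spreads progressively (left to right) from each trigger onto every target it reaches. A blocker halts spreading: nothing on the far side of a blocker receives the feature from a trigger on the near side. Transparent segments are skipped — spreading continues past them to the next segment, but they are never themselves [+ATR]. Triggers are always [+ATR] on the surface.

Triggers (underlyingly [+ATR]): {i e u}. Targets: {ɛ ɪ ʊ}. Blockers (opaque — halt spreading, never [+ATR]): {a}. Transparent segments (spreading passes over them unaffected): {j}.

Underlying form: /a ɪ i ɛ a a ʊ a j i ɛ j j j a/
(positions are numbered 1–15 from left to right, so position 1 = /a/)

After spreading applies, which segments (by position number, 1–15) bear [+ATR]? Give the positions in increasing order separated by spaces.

From /i/ at 3 rightward: 4 /ɛ/ → [+ATR]; 5 /a/ blocks.
From /i/ at 10 rightward: 11 /ɛ/ → [+ATR]; 12 /j/ transparent; 13 /j/ transparent; 14 /j/ transparent; 15 /a/ blocks.
Targets with no active source: positions 2 7 stay [-ATR].

3 4 10 11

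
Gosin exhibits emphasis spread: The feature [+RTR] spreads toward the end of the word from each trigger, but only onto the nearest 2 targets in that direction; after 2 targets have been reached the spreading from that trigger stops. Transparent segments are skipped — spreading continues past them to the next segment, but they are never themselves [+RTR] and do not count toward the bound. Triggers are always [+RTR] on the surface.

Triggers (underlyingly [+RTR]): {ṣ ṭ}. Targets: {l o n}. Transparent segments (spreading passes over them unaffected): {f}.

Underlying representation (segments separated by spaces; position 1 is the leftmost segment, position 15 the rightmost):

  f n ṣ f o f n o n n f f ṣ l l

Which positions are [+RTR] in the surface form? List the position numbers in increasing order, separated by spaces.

3 5 7 13 14 15

From /ṣ/ at 3 rightward: 4 /f/ transparent; 5 /o/ → [+RTR]; 6 /f/ transparent; 7 /n/ → [+RTR]; bound reached.
From /ṣ/ at 13 rightward: 14 /l/ → [+RTR]; 15 /l/ → [+RTR]; bound reached.
Targets with no active source: positions 2 8 9 10 stay [-emphatic].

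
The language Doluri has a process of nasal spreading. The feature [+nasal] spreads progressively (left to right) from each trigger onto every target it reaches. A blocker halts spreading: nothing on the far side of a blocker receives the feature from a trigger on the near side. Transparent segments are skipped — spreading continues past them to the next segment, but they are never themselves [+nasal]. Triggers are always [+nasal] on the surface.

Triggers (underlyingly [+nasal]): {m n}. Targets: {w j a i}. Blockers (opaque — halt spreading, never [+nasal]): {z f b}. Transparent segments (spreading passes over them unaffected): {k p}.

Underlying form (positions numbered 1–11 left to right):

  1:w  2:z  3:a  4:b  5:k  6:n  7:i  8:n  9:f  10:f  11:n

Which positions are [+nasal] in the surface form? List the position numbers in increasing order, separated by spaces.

From /n/ at 6 rightward: 7 /i/ → [+nasal]; 8 /n/ is itself a trigger — this domain ends here.
From /n/ at 8 rightward: 9 /f/ blocks.
From /n/ at 11 rightward: word edge.
Targets with no active source: positions 1 3 stay [-nasal].

6 7 8 11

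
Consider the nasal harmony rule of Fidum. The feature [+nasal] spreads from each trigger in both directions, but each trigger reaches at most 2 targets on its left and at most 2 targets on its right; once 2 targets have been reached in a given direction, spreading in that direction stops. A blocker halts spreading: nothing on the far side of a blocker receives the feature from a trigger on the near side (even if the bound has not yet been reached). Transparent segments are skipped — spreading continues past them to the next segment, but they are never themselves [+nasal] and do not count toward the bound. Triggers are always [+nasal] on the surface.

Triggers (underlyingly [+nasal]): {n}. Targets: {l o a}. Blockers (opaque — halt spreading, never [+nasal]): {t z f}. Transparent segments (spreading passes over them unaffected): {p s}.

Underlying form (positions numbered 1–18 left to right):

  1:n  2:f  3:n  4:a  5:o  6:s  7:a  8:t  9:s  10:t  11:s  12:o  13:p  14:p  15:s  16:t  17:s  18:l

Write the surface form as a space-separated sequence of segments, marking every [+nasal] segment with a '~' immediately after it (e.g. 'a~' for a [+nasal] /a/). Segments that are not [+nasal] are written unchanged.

n~ f n~ a~ o~ s a t s t s o p p s t s l

From /n/ at 1 rightward: 2 /f/ blocks.
From /n/ at 1 leftward: word edge.
From /n/ at 3 rightward: 4 /a/ → [+nasal]; 5 /o/ → [+nasal]; bound reached.
From /n/ at 3 leftward: 2 /f/ blocks.
Targets with no active source: positions 7 12 18 stay [-nasal].
[+nasal] positions on the surface: 1 3 4 5.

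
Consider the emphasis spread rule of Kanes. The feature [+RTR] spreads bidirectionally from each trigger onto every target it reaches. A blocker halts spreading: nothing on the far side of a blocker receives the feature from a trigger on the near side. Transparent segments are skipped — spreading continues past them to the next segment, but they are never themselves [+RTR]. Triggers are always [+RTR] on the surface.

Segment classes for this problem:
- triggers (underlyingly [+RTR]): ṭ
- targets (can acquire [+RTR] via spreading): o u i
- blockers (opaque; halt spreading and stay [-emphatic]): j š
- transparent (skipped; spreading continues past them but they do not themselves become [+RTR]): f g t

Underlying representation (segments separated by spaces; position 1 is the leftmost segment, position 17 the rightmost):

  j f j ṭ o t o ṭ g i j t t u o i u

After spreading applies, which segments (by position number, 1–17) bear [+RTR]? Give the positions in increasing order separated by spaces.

4 5 7 8 10

From /ṭ/ at 4 rightward: 5 /o/ → [+RTR]; 6 /t/ transparent; 7 /o/ → [+RTR]; 8 /ṭ/ is itself a trigger — this domain ends here.
From /ṭ/ at 4 leftward: 3 /j/ blocks.
From /ṭ/ at 8 rightward: 9 /g/ transparent; 10 /i/ → [+RTR]; 11 /j/ blocks.
From /ṭ/ at 8 leftward: 7 /o/ → [+RTR]; 6 /t/ transparent; 5 /o/ → [+RTR]; 4 /ṭ/ is itself a trigger — this domain ends here.
Targets with no active source: positions 14 15 16 17 stay [-emphatic].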